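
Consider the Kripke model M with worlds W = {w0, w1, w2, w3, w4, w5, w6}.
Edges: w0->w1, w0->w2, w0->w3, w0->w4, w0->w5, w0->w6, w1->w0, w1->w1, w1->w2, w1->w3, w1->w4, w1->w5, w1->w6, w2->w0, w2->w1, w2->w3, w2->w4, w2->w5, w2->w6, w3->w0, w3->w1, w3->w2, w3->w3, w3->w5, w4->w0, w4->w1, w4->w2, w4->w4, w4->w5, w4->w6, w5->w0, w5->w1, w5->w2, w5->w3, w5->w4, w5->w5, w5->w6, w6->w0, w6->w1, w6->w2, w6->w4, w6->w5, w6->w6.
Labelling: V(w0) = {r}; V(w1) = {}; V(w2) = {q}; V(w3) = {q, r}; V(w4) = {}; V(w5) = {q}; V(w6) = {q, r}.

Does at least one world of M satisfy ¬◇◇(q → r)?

No

Let φ = ¬◇◇(q → r). Evaluate φ at each world:
  w0 (successors {w1, w2, w3, w4, w5, w6}): φ is false.
  w1 (successors {w0, w1, w2, w3, w4, w5, w6}): φ is false.
  w2 (successors {w0, w1, w3, w4, w5, w6}): φ is false.
  w3 (successors {w0, w1, w2, w3, w5}): φ is false.
  w4 (successors {w0, w1, w2, w4, w5, w6}): φ is false.
  w5 (successors {w0, w1, w2, w3, w4, w5, w6}): φ is false.
  w6 (successors {w0, w1, w2, w4, w5, w6}): φ is false.
For instance, at w6:
  At w6: ◇◇(q → r) is true, so ¬◇◇(q → r) is false.
    At w6: ◇◇(q → r) requires ◇(q → r) at some successor in {w0, w1, w2, w4, w5, w6}.
      ◇(q → r) holds at w0, so ◇◇(q → r) is true at w6.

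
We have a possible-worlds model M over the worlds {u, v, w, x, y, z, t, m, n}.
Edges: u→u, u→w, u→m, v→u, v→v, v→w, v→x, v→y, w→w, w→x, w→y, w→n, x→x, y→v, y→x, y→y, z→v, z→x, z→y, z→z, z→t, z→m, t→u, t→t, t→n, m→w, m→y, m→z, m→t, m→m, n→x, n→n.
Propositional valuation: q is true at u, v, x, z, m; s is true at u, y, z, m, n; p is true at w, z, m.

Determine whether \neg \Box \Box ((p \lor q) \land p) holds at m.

At m: \Box \Box ((p \lor q) \land p) is false, so \neg \Box \Box ((p \lor q) \land p) is true.
  At m: \Box \Box ((p \lor q) \land p) requires \Box ((p \lor q) \land p) at every successor {w, y, z, t, m}.
    \Box ((p \lor q) \land p) fails at w, so \Box \Box ((p \lor q) \land p) is false at m.
      At w: \Box ((p \lor q) \land p) requires (p \lor q) \land p at every successor {w, x, y, n}.
        (p \lor q) \land p fails at x, so \Box ((p \lor q) \land p) is false at w.

Yes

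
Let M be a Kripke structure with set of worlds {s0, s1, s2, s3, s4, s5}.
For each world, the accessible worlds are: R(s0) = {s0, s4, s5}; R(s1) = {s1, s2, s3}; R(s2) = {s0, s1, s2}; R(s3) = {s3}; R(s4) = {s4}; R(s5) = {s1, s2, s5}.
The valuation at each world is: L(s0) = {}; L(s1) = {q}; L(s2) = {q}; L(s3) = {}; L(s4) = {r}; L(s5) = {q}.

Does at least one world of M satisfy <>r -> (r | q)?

Let φ = <>r -> (r | q). Evaluate φ at each world:
  s0 (successors {s0, s4, s5}): φ is false.
  s1 (successors {s1, s2, s3}): φ is true.
  s2 (successors {s0, s1, s2}): φ is true.
  s3 (successors {s3}): φ is true.
  s4 (successors {s4}): φ is true.
  s5 (successors {s1, s2, s5}): φ is true.
Detail at s1 (witness):
  At s1: <>r is false, r | q is true, so <>r -> (r | q) is true.
    At s1: <>r requires r at some successor in {s1, s2, s3}.
      At s1: r is false.
      At s2: r is false.
      At s3: r is false.
    So <>r is false at s1.

Yes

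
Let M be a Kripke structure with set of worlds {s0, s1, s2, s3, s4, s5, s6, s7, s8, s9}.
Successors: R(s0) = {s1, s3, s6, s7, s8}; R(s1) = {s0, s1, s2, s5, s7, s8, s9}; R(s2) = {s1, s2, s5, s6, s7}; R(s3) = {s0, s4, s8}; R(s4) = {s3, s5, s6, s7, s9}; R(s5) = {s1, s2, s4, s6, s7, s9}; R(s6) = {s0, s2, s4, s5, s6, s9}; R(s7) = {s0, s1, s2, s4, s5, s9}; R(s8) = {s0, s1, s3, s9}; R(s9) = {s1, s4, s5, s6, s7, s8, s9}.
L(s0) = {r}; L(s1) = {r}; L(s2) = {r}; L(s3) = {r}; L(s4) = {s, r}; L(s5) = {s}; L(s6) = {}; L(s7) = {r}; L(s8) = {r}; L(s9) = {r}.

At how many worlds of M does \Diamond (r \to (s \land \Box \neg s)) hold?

Let φ = \Diamond (r \to (s \land \Box \neg s)). Evaluate φ at each world:
  s0 (successors {s1, s3, s6, s7, s8}): φ is true.
  s1 (successors {s0, s1, s2, s5, s7, s8, s9}): φ is true.
  s2 (successors {s1, s2, s5, s6, s7}): φ is true.
  s3 (successors {s0, s4, s8}): φ is false.
  s4 (successors {s3, s5, s6, s7, s9}): φ is true.
  s5 (successors {s1, s2, s4, s6, s7, s9}): φ is true.
  s6 (successors {s0, s2, s4, s5, s6, s9}): φ is true.
  s7 (successors {s0, s1, s2, s4, s5, s9}): φ is true.
  s8 (successors {s0, s1, s3, s9}): φ is false.
  s9 (successors {s1, s4, s5, s6, s7, s8, s9}): φ is true.
For instance, at s6:
  At s6: \Diamond (r \to (s \land \Box \neg s)) requires r \to (s \land \Box \neg s) at some successor in {s0, s2, s4, s5, s6, s9}.
    r \to (s \land \Box \neg s) holds at s5, so \Diamond (r \to (s \land \Box \neg s)) is true at s6.
      At s5: r is false, s \land \Box \neg s is false, so r \to (s \land \Box \neg s) is true.
Satisfying worlds: {s0, s1, s2, s4, s5, s6, s7, s9}

8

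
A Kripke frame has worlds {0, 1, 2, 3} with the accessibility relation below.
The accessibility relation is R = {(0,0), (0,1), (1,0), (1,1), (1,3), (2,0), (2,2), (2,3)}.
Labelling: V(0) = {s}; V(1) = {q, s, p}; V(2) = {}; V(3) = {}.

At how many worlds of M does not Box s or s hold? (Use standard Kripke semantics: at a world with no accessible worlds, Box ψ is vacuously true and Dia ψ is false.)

3

Let φ = not Box s or s. Evaluate φ at each world:
  0 (successors {0, 1}): φ is true.
  1 (successors {0, 1, 3}): φ is true.
  2 (successors {0, 2, 3}): φ is true.
  3 (successors ∅): φ is false.
For instance, at 1:
  At 1: not Box s is true, s is true, so not Box s or s is true.
    At 1: Box s is false, so not Box s is true.
      At 1: Box s requires s at every successor {0, 1, 3}.
        s fails at 3, so Box s is false at 1.
Satisfying worlds: {0, 1, 2}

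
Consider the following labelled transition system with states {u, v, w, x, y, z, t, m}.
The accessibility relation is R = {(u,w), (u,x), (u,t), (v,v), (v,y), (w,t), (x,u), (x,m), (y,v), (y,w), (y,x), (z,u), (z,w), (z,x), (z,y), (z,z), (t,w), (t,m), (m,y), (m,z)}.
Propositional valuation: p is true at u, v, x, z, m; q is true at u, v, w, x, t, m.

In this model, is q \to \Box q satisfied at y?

At y: q is false, \Box q is true, so q \to \Box q is true.
  At y: \Box q requires q at every successor {v, w, x}.
    At v: q is true.
    At w: q is true.
    At x: q is true.
  So \Box q is true at y.

Yes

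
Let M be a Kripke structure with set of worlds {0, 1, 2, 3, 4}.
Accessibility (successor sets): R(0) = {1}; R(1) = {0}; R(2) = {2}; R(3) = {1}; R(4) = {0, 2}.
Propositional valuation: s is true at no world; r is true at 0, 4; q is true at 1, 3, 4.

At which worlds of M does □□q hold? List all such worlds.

1

Let φ = □□q. Evaluate φ at each world:
  0 (successors {1}): φ is false.
  1 (successors {0}): φ is true.
  2 (successors {2}): φ is false.
  3 (successors {1}): φ is false.
  4 (successors {0, 2}): φ is false.
For instance, at 2:
  At 2: □□q requires □q at every successor {2}.
    □q fails at 2, so □□q is false at 2.
      At 2: □q requires q at every successor {2}.
        q fails at 2, so □q is false at 2.
Satisfying worlds: {1}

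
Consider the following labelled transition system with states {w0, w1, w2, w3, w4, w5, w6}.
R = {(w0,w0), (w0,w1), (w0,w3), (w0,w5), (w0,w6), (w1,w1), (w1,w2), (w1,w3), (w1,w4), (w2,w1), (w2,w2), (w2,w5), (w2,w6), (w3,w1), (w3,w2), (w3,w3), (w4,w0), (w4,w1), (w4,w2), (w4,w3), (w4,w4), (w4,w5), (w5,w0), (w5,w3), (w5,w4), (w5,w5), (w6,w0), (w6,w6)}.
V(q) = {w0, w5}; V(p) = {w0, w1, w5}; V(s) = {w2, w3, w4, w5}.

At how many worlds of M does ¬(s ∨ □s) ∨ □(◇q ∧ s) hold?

Recall that □ψ holds at a world iff ψ holds at every accessible world, and ◇ψ holds iff ψ holds at some accessible world.
Let φ = ¬(s ∨ □s) ∨ □(◇q ∧ s). Evaluate φ at each world:
  w0 (successors {w0, w1, w3, w5, w6}): φ is true.
  w1 (successors {w1, w2, w3, w4}): φ is true.
  w2 (successors {w1, w2, w5, w6}): φ is false.
  w3 (successors {w1, w2, w3}): φ is false.
  w4 (successors {w0, w1, w2, w3, w4, w5}): φ is false.
  w5 (successors {w0, w3, w4, w5}): φ is false.
  w6 (successors {w0, w6}): φ is true.
For instance, at w2:
  At w2: ¬(s ∨ □s) is false, □(◇q ∧ s) is false, so ¬(s ∨ □s) ∨ □(◇q ∧ s) is false.
    At w2: s ∨ □s is true, so ¬(s ∨ □s) is false.
      At w2: s is true, □s is false, so s ∨ □s is true.
    At w2: □(◇q ∧ s) requires ◇q ∧ s at every successor {w1, w2, w5, w6}.
      ◇q ∧ s fails at w1, so □(◇q ∧ s) is false at w2.
Satisfying worlds: {w0, w1, w6}

3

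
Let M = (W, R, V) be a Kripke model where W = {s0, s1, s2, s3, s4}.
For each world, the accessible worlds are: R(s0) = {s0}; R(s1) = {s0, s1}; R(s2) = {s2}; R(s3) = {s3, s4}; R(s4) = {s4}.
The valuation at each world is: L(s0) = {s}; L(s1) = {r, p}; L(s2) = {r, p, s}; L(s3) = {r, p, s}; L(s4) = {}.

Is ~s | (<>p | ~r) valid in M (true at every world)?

Yes

Let φ = ~s | (<>p | ~r). Evaluate φ at each world:
  s0 (successors {s0}): φ is true.
  s1 (successors {s0, s1}): φ is true.
  s2 (successors {s2}): φ is true.
  s3 (successors {s3, s4}): φ is true.
  s4 (successors {s4}): φ is true.
For instance, at s4:
  At s4: ~s is true, <>p | ~r is true, so ~s | (<>p | ~r) is true.
    At s4: <>p is false, ~r is true, so <>p | ~r is true.
      At s4: <>p requires p at some successor in {s4}.
        At s4: p is false.
      So <>p is false at s4.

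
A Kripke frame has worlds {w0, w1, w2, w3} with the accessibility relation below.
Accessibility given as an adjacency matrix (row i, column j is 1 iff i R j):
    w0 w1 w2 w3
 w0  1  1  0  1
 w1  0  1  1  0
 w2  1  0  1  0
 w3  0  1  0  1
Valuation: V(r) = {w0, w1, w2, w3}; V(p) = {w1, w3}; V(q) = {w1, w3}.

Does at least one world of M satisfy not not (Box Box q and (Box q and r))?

No

Let φ = not not (Box Box q and (Box q and r)). Evaluate φ at each world:
  w0 (successors {w0, w1, w3}): φ is false.
  w1 (successors {w1, w2}): φ is false.
  w2 (successors {w0, w2}): φ is false.
  w3 (successors {w1, w3}): φ is false.
For instance, at w1:
  At w1: not (Box Box q and (Box q and r)) is true, so not not (Box Box q and (Box q and r)) is false.
    At w1: Box Box q and (Box q and r) is false, so not (Box Box q and (Box q and r)) is true.
      At w1: Box Box q is false, Box q and r is false, so Box Box q and (Box q and r) is false.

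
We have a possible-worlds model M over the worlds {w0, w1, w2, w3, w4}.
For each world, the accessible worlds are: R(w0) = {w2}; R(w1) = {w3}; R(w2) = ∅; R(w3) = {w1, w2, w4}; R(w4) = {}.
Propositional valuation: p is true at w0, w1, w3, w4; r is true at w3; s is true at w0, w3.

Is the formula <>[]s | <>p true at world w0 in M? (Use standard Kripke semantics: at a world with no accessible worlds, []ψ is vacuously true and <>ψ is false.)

Yes

At w0: <>[]s is true, <>p is false, so <>[]s | <>p is true.
  At w0: <>[]s requires []s at some successor in {w2}.
    []s holds at w2, so <>[]s is true at w0.
      At w2: no accessible worlds, so []s holds vacuously.
  At w0: <>p requires p at some successor in {w2}.
    At w2: p is false.
  So <>p is false at w0.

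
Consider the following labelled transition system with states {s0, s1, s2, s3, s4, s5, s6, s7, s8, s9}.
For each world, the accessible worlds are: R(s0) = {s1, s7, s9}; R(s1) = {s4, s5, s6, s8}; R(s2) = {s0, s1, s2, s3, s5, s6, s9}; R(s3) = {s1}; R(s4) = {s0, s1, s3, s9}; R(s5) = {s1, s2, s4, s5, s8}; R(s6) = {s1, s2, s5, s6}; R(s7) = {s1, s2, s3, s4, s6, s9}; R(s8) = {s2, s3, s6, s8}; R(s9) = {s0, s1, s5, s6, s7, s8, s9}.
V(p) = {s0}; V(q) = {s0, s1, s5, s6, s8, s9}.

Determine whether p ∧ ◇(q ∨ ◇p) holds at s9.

No

At s9: p is false, ◇(q ∨ ◇p) is true, so p ∧ ◇(q ∨ ◇p) is false.
  At s9: ◇(q ∨ ◇p) requires q ∨ ◇p at some successor in {s0, s1, s5, s6, s7, s8, s9}.
    q ∨ ◇p holds at s0, so ◇(q ∨ ◇p) is true at s9.
      At s0: q is true, ◇p is false, so q ∨ ◇p is true.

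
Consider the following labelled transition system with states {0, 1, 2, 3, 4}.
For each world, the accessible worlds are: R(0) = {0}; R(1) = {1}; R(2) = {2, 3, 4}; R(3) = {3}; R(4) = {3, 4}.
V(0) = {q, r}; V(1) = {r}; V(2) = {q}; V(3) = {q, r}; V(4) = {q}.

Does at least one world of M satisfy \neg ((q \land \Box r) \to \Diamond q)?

Let φ = \neg ((q \land \Box r) \to \Diamond q). Evaluate φ at each world:
  0 (successors {0}): φ is false.
  1 (successors {1}): φ is false.
  2 (successors {2, 3, 4}): φ is false.
  3 (successors {3}): φ is false.
  4 (successors {3, 4}): φ is false.
For instance, at 0:
  At 0: (q \land \Box r) \to \Diamond q is true, so \neg ((q \land \Box r) \to \Diamond q) is false.
    At 0: q \land \Box r is true, \Diamond q is true, so (q \land \Box r) \to \Diamond q is true.
      At 0: q is true, \Box r is true, so q \land \Box r is true.
      At 0: \Diamond q requires q at some successor in {0}.
        q holds at 0, so \Diamond q is true at 0.

No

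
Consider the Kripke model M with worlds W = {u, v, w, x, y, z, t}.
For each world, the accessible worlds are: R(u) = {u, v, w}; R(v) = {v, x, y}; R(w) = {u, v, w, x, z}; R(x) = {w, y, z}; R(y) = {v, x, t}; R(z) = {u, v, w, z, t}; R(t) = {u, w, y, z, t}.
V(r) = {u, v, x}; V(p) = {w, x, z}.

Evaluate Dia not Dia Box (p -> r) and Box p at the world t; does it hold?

Recall that Box ψ holds at a world iff ψ holds at every accessible world, and Dia ψ holds iff ψ holds at some accessible world.
At t: Dia not Dia Box (p -> r) is false, Box p is false, so Dia not Dia Box (p -> r) and Box p is false.
  At t: Dia not Dia Box (p -> r) requires not Dia Box (p -> r) at some successor in {u, w, y, z, t}.
    At u: not Dia Box (p -> r) is false.
    At w: not Dia Box (p -> r) is false.
    At y: not Dia Box (p -> r) is false.
    At z: not Dia Box (p -> r) is false.
    At t: not Dia Box (p -> r) is false.
  So Dia not Dia Box (p -> r) is false at t.
  At t: Box p requires p at every successor {u, w, y, z, t}.
    p fails at u, so Box p is false at t.

No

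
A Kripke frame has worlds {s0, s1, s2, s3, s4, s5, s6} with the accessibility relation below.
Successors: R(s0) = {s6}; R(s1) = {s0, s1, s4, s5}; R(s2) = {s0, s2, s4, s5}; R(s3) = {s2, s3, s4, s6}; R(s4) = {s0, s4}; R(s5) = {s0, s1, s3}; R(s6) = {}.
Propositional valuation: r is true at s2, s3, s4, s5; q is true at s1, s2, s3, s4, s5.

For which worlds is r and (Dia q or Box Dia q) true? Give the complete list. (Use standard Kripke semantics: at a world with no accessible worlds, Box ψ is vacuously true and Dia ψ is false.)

s2, s3, s4, s5

Let φ = r and (Dia q or Box Dia q). Evaluate φ at each world:
  s0 (successors {s6}): φ is false.
  s1 (successors {s0, s1, s4, s5}): φ is false.
  s2 (successors {s0, s2, s4, s5}): φ is true.
  s3 (successors {s2, s3, s4, s6}): φ is true.
  s4 (successors {s0, s4}): φ is true.
  s5 (successors {s0, s1, s3}): φ is true.
  s6 (successors ∅): φ is false.
For instance, at s5:
  At s5: r is true, Dia q or Box Dia q is true, so r and (Dia q or Box Dia q) is true.
    At s5: Dia q is true, Box Dia q is false, so Dia q or Box Dia q is true.
      At s5: Dia q requires q at some successor in {s0, s1, s3}.
        q holds at s1, so Dia q is true at s5.
      At s5: Box Dia q requires Dia q at every successor {s0, s1, s3}.
        Dia q fails at s0, so Box Dia q is false at s5.
Satisfying worlds: {s2, s3, s4, s5}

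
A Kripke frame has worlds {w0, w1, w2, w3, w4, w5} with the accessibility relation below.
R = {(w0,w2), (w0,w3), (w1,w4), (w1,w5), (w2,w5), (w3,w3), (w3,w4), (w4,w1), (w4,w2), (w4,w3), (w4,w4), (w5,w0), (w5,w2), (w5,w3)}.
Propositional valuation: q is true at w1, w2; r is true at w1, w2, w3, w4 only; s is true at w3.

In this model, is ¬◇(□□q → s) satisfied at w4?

No

At w4: ◇(□□q → s) is true, so ¬◇(□□q → s) is false.
  At w4: ◇(□□q → s) requires □□q → s at some successor in {w1, w2, w3, w4}.
    □□q → s holds at w1, so ◇(□□q → s) is true at w4.
      At w1: □□q is false, s is false, so □□q → s is true.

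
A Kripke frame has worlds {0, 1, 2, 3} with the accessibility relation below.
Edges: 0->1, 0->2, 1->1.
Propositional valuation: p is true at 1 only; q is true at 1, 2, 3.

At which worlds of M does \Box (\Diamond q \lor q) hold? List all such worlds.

0, 1, 2, 3

Let φ = \Box (\Diamond q \lor q). Evaluate φ at each world:
  0 (successors {1, 2}): φ is true.
  1 (successors {1}): φ is true.
  2 (successors ∅): φ is true.
  3 (successors ∅): φ is true.
For instance, at 1:
  At 1: \Box (\Diamond q \lor q) requires \Diamond q \lor q at every successor {1}.
      At 1: \Diamond q is true, q is true, so \Diamond q \lor q is true.
  So \Box (\Diamond q \lor q) is true at 1.
Satisfying worlds: {0, 1, 2, 3}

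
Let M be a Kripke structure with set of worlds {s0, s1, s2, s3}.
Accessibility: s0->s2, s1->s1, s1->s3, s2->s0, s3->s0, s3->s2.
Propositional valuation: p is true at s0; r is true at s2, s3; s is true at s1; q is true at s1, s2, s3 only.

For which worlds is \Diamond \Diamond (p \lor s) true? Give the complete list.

s0, s1, s3

Let φ = \Diamond \Diamond (p \lor s). Evaluate φ at each world:
  s0 (successors {s2}): φ is true.
  s1 (successors {s1, s3}): φ is true.
  s2 (successors {s0}): φ is false.
  s3 (successors {s0, s2}): φ is true.
For instance, at s2:
  At s2: \Diamond \Diamond (p \lor s) requires \Diamond (p \lor s) at some successor in {s0}.
    At s0: \Diamond (p \lor s) is false.
  So \Diamond \Diamond (p \lor s) is false at s2.
Satisfying worlds: {s0, s1, s3}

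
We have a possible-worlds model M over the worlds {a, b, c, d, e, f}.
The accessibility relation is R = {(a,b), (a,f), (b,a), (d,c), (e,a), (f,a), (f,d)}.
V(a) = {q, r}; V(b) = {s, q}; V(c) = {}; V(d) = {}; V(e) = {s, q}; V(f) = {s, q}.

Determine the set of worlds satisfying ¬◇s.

b, c, d, e, f

Let φ = ¬◇s. Evaluate φ at each world:
  a (successors {b, f}): φ is false.
  b (successors {a}): φ is true.
  c (successors ∅): φ is true.
  d (successors {c}): φ is true.
  e (successors {a}): φ is true.
  f (successors {a, d}): φ is true.
For instance, at d:
  At d: ◇s is false, so ¬◇s is true.
    At d: ◇s requires s at some successor in {c}.
      At c: s is false.
    So ◇s is false at d.
Satisfying worlds: {b, c, d, e, f}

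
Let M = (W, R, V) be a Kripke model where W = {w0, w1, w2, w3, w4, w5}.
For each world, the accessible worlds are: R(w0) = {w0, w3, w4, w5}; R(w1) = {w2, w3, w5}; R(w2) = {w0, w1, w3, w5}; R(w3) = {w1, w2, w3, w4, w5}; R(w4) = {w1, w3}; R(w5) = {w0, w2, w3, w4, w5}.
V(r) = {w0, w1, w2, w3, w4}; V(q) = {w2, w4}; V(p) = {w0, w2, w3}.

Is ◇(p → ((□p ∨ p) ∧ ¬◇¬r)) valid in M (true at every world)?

Let φ = ◇(p → ((□p ∨ p) ∧ ¬◇¬r)). Evaluate φ at each world:
  w0 (successors {w0, w3, w4, w5}): φ is true.
  w1 (successors {w2, w3, w5}): φ is true.
  w2 (successors {w0, w1, w3, w5}): φ is true.
  w3 (successors {w1, w2, w3, w4, w5}): φ is true.
  w4 (successors {w1, w3}): φ is true.
  w5 (successors {w0, w2, w3, w4, w5}): φ is true.
For instance, at w0:
  At w0: ◇(p → ((□p ∨ p) ∧ ¬◇¬r)) requires p → ((□p ∨ p) ∧ ¬◇¬r) at some successor in {w0, w3, w4, w5}.
    p → ((□p ∨ p) ∧ ¬◇¬r) holds at w4, so ◇(p → ((□p ∨ p) ∧ ¬◇¬r)) is true at w0.
      At w4: p is false, (□p ∨ p) ∧ ¬◇¬r is false, so p → ((□p ∨ p) ∧ ¬◇¬r) is true.

Yes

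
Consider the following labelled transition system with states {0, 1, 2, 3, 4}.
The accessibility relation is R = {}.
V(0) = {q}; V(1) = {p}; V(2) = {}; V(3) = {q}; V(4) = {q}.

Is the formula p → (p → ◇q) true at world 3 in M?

Yes

At 3: p is false, p → ◇q is true, so p → (p → ◇q) is true.
  At 3: p is false, ◇q is false, so p → ◇q is true.
    At 3: no accessible worlds, so ◇q is false.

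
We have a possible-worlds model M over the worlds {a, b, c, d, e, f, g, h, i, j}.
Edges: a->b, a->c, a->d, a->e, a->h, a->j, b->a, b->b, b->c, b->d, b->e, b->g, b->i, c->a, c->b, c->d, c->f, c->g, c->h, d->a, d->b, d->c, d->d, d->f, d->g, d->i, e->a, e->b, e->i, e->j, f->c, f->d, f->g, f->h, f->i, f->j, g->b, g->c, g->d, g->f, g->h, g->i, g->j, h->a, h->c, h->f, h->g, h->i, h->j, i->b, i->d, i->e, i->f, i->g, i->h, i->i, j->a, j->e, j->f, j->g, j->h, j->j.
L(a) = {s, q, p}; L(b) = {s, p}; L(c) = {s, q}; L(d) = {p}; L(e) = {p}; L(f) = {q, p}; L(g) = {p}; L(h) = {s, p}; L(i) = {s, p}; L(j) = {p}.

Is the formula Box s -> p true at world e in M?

Yes

At e: Box s is false, p is true, so Box s -> p is true.
  At e: Box s requires s at every successor {a, b, i, j}.
    s fails at j, so Box s is false at e.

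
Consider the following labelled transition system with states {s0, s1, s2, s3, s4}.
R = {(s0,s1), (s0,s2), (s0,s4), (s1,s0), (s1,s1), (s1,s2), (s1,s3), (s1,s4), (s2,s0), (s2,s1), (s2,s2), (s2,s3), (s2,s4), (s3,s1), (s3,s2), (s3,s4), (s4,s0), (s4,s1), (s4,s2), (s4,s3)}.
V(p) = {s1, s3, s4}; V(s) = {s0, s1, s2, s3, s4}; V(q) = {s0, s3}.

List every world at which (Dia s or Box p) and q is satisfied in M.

s0, s3

Recall that Box ψ holds at a world iff ψ holds at every accessible world, and Dia ψ holds iff ψ holds at some accessible world.
Let φ = (Dia s or Box p) and q. Evaluate φ at each world:
  s0 (successors {s1, s2, s4}): φ is true.
  s1 (successors {s0, s1, s2, s3, s4}): φ is false.
  s2 (successors {s0, s1, s2, s3, s4}): φ is false.
  s3 (successors {s1, s2, s4}): φ is true.
  s4 (successors {s0, s1, s2, s3}): φ is false.
For instance, at s0:
  At s0: Dia s or Box p is true, q is true, so (Dia s or Box p) and q is true.
    At s0: Dia s is true, Box p is false, so Dia s or Box p is true.
      At s0: Dia s requires s at some successor in {s1, s2, s4}.
        s holds at s1, so Dia s is true at s0.
      At s0: Box p requires p at every successor {s1, s2, s4}.
        p fails at s2, so Box p is false at s0.
Satisfying worlds: {s0, s3}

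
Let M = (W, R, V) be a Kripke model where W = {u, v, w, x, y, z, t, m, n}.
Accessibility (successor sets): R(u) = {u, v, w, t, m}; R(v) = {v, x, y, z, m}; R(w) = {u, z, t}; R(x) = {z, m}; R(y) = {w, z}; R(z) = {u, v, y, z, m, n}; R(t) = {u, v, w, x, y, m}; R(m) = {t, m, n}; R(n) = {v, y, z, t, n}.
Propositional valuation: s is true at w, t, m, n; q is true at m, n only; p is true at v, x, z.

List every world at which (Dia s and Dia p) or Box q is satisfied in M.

Let φ = (Dia s and Dia p) or Box q. Evaluate φ at each world:
  u (successors {u, v, w, t, m}): φ is true.
  v (successors {v, x, y, z, m}): φ is true.
  w (successors {u, z, t}): φ is true.
  x (successors {z, m}): φ is true.
  y (successors {w, z}): φ is true.
  z (successors {u, v, y, z, m, n}): φ is true.
  t (successors {u, v, w, x, y, m}): φ is true.
  m (successors {t, m, n}): φ is false.
  n (successors {v, y, z, t, n}): φ is true.
For instance, at z:
  At z: Dia s and Dia p is true, Box q is false, so (Dia s and Dia p) or Box q is true.
    At z: Dia s is true, Dia p is true, so Dia s and Dia p is true.
      At z: Dia s requires s at some successor in {u, v, y, z, m, n}.
        s holds at m, so Dia s is true at z.
      At z: Dia p requires p at some successor in {u, v, y, z, m, n}.
        p holds at v, so Dia p is true at z.
    At z: Box q requires q at every successor {u, v, y, z, m, n}.
      q fails at u, so Box q is false at z.
Satisfying worlds: {u, v, w, x, y, z, t, n}

u, v, w, x, y, z, t, n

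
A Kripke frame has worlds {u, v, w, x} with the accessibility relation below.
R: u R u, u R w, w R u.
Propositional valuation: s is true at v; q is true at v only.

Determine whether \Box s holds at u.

Recall that \Box ψ holds at a world iff ψ holds at every accessible world, and \Diamond ψ holds iff ψ holds at some accessible world.
At u: \Box s requires s at every successor {u, w}.
  s fails at u, so \Box s is false at u.

No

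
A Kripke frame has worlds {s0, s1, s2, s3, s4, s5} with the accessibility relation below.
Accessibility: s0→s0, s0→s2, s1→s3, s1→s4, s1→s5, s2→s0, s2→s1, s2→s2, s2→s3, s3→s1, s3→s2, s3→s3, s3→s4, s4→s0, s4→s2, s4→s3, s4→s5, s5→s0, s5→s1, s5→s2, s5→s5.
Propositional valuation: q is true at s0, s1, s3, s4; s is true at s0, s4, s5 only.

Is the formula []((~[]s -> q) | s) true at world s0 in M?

No

Recall that []ψ holds at a world iff ψ holds at every accessible world, and <>ψ holds iff ψ holds at some accessible world.
At s0: []((~[]s -> q) | s) requires (~[]s -> q) | s at every successor {s0, s2}.
  (~[]s -> q) | s fails at s2, so []((~[]s -> q) | s) is false at s0.
    At s2: ~[]s -> q is false, s is false, so (~[]s -> q) | s is false.
      At s2: ~[]s is true, q is false, so ~[]s -> q is false.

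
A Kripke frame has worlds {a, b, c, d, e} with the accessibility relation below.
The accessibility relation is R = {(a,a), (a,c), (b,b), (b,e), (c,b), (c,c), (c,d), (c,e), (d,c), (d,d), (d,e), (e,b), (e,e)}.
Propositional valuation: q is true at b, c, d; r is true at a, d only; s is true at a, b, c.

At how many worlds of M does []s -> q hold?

Recall that []ψ holds at a world iff ψ holds at every accessible world, and <>ψ holds iff ψ holds at some accessible world.
Let φ = []s -> q. Evaluate φ at each world:
  a (successors {a, c}): φ is false.
  b (successors {b, e}): φ is true.
  c (successors {b, c, d, e}): φ is true.
  d (successors {c, d, e}): φ is true.
  e (successors {b, e}): φ is true.
For instance, at e:
  At e: []s is false, q is false, so []s -> q is true.
    At e: []s requires s at every successor {b, e}.
      s fails at e, so []s is false at e.
Satisfying worlds: {b, c, d, e}

4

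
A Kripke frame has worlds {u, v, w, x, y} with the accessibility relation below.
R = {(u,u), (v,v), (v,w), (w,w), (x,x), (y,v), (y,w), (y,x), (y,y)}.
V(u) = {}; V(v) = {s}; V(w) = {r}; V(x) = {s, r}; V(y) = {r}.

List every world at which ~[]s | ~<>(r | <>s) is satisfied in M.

u, v, w, y

Let φ = ~[]s | ~<>(r | <>s). Evaluate φ at each world:
  u (successors {u}): φ is true.
  v (successors {v, w}): φ is true.
  w (successors {w}): φ is true.
  x (successors {x}): φ is false.
  y (successors {v, w, x, y}): φ is true.
For instance, at u:
  At u: ~[]s is true, ~<>(r | <>s) is true, so ~[]s | ~<>(r | <>s) is true.
    At u: []s is false, so ~[]s is true.
      At u: []s requires s at every successor {u}.
        s fails at u, so []s is false at u.
    At u: <>(r | <>s) is false, so ~<>(r | <>s) is true.
      At u: <>(r | <>s) requires r | <>s at some successor in {u}.
        At u: r | <>s is false.
      So <>(r | <>s) is false at u.
Satisfying worlds: {u, v, w, y}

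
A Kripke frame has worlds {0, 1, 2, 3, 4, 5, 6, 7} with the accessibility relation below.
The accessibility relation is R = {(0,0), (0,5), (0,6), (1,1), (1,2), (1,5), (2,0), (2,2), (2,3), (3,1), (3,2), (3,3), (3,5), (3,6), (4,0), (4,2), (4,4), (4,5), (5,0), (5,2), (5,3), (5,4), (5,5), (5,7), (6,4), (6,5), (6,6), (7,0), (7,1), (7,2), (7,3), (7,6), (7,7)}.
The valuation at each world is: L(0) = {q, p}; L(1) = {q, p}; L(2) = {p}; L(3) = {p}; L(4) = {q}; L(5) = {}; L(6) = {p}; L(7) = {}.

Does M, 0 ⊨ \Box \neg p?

At 0: \Box \neg p requires \neg p at every successor {0, 5, 6}.
  \neg p fails at 0, so \Box \neg p is false at 0.

No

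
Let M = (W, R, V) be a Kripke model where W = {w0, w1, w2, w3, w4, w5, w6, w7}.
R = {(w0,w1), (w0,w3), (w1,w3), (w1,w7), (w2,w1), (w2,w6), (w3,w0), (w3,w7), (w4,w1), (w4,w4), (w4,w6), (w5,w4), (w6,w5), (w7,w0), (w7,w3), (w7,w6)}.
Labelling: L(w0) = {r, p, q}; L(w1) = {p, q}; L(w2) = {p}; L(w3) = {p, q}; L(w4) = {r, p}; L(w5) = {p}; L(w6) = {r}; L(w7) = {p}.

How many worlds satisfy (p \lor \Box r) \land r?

Let φ = (p \lor \Box r) \land r. Evaluate φ at each world:
  w0 (successors {w1, w3}): φ is true.
  w1 (successors {w3, w7}): φ is false.
  w2 (successors {w1, w6}): φ is false.
  w3 (successors {w0, w7}): φ is false.
  w4 (successors {w1, w4, w6}): φ is true.
  w5 (successors {w4}): φ is false.
  w6 (successors {w5}): φ is false.
  w7 (successors {w0, w3, w6}): φ is false.
For instance, at w3:
  At w3: p \lor \Box r is true, r is false, so (p \lor \Box r) \land r is false.
    At w3: p is true, \Box r is false, so p \lor \Box r is true.
      At w3: \Box r requires r at every successor {w0, w7}.
        r fails at w7, so \Box r is false at w3.
Satisfying worlds: {w0, w4}

2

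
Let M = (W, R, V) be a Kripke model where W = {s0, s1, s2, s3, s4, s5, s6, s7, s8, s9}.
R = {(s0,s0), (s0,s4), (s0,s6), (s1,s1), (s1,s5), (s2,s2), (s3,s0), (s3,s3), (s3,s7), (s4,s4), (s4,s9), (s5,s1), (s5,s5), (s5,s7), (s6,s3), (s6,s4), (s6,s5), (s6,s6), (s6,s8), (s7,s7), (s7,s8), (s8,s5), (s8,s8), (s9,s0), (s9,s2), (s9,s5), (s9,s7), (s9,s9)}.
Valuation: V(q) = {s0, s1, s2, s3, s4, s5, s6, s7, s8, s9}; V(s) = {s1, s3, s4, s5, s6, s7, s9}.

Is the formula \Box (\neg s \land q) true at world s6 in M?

No

At s6: \Box (\neg s \land q) requires \neg s \land q at every successor {s3, s4, s5, s6, s8}.
  \neg s \land q fails at s3, so \Box (\neg s \land q) is false at s6.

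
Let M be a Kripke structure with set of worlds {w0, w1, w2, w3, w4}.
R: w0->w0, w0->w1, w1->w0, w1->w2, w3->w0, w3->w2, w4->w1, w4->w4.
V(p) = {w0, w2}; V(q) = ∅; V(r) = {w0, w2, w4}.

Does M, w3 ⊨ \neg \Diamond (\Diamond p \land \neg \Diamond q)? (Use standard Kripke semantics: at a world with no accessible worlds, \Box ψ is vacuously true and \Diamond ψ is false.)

Recall that \Diamond ψ holds at a world iff ψ holds at some accessible world.
At w3: \Diamond (\Diamond p \land \neg \Diamond q) is true, so \neg \Diamond (\Diamond p \land \neg \Diamond q) is false.
  At w3: \Diamond (\Diamond p \land \neg \Diamond q) requires \Diamond p \land \neg \Diamond q at some successor in {w0, w2}.
    \Diamond p \land \neg \Diamond q holds at w0, so \Diamond (\Diamond p \land \neg \Diamond q) is true at w3.
      At w0: \Diamond p is true, \neg \Diamond q is true, so \Diamond p \land \neg \Diamond q is true.

No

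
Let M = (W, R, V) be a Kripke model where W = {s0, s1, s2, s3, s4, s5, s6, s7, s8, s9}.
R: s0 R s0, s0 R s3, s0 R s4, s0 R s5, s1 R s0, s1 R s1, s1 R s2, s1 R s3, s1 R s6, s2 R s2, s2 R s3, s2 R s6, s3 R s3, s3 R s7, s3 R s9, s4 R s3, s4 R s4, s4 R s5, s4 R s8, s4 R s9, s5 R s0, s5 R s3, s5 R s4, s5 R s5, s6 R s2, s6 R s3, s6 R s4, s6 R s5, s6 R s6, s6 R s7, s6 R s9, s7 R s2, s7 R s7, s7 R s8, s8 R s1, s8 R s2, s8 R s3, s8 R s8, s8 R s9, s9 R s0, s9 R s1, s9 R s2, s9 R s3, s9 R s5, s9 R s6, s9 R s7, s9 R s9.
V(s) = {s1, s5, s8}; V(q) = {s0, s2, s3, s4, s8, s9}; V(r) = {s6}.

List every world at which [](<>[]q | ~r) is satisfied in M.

s0, s3, s4, s5, s7, s8

Let φ = [](<>[]q | ~r). Evaluate φ at each world:
  s0 (successors {s0, s3, s4, s5}): φ is true.
  s1 (successors {s0, s1, s2, s3, s6}): φ is false.
  s2 (successors {s2, s3, s6}): φ is false.
  s3 (successors {s3, s7, s9}): φ is true.
  s4 (successors {s3, s4, s5, s8, s9}): φ is true.
  s5 (successors {s0, s3, s4, s5}): φ is true.
  s6 (successors {s2, s3, s4, s5, s6, s7, s9}): φ is false.
  s7 (successors {s2, s7, s8}): φ is true.
  s8 (successors {s1, s2, s3, s8, s9}): φ is true.
  s9 (successors {s0, s1, s2, s3, s5, s6, s7, s9}): φ is false.
For instance, at s1:
  At s1: [](<>[]q | ~r) requires <>[]q | ~r at every successor {s0, s1, s2, s3, s6}.
    <>[]q | ~r fails at s6, so [](<>[]q | ~r) is false at s1.
      At s6: <>[]q is false, ~r is false, so <>[]q | ~r is false.
Satisfying worlds: {s0, s3, s4, s5, s7, s8}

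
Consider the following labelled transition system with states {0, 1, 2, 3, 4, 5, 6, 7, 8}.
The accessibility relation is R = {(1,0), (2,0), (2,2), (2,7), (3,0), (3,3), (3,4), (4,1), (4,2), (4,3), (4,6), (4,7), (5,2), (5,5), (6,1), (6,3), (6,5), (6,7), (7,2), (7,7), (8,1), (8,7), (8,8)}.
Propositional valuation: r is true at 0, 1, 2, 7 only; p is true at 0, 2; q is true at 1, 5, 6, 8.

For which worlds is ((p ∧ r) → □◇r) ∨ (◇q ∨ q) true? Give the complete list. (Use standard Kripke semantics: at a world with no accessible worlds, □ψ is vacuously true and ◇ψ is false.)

0, 1, 3, 4, 5, 6, 7, 8

Recall that □ψ holds at a world iff ψ holds at every accessible world, and ◇ψ holds iff ψ holds at some accessible world.
Let φ = ((p ∧ r) → □◇r) ∨ (◇q ∨ q). Evaluate φ at each world:
  0 (successors ∅): φ is true.
  1 (successors {0}): φ is true.
  2 (successors {0, 2, 7}): φ is false.
  3 (successors {0, 3, 4}): φ is true.
  4 (successors {1, 2, 3, 6, 7}): φ is true.
  5 (successors {2, 5}): φ is true.
  6 (successors {1, 3, 5, 7}): φ is true.
  7 (successors {2, 7}): φ is true.
  8 (successors {1, 7, 8}): φ is true.
For instance, at 5:
  At 5: (p ∧ r) → □◇r is true, ◇q ∨ q is true, so ((p ∧ r) → □◇r) ∨ (◇q ∨ q) is true.
    At 5: p ∧ r is false, □◇r is true, so (p ∧ r) → □◇r is true.
      At 5: □◇r requires ◇r at every successor {2, 5}.
        At 2: ◇r is true.
        At 5: ◇r is true.
      So □◇r is true at 5.
    At 5: ◇q is true, q is true, so ◇q ∨ q is true.
      At 5: ◇q requires q at some successor in {2, 5}.
        q holds at 5, so ◇q is true at 5.
Satisfying worlds: {0, 1, 3, 4, 5, 6, 7, 8}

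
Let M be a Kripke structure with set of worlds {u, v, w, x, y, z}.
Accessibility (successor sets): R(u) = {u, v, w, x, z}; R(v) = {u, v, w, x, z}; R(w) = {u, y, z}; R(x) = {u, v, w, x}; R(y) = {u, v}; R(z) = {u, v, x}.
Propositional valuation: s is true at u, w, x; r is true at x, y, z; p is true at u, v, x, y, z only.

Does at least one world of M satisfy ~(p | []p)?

Let φ = ~(p | []p). Evaluate φ at each world:
  u (successors {u, v, w, x, z}): φ is false.
  v (successors {u, v, w, x, z}): φ is false.
  w (successors {u, y, z}): φ is false.
  x (successors {u, v, w, x}): φ is false.
  y (successors {u, v}): φ is false.
  z (successors {u, v, x}): φ is false.
For instance, at w:
  At w: p | []p is true, so ~(p | []p) is false.
    At w: p is false, []p is true, so p | []p is true.
      At w: []p requires p at every successor {u, y, z}.
        At u: p is true.
        At y: p is true.
        At z: p is true.
      So []p is true at w.

No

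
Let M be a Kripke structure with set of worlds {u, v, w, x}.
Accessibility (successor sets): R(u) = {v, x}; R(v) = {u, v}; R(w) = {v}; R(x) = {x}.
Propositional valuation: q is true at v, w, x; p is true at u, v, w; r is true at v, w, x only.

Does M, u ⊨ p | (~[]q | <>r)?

At u: p is true, ~[]q | <>r is true, so p | (~[]q | <>r) is true.
  At u: ~[]q is false, <>r is true, so ~[]q | <>r is true.
    At u: []q is true, so ~[]q is false.
      At u: []q requires q at every successor {v, x}.
        At v: q is true.
        At x: q is true.
      So []q is true at u.
    At u: <>r requires r at some successor in {v, x}.
      r holds at v, so <>r is true at u.

Yes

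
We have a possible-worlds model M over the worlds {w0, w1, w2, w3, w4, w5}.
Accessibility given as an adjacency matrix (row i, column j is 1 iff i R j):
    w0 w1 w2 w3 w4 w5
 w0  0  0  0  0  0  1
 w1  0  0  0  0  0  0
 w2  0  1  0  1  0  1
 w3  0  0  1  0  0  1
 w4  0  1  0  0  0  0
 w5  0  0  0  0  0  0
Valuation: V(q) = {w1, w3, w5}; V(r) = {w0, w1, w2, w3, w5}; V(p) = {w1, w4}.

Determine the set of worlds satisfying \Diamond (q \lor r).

w0, w2, w3, w4

Let φ = \Diamond (q \lor r). Evaluate φ at each world:
  w0 (successors {w5}): φ is true.
  w1 (successors ∅): φ is false.
  w2 (successors {w1, w3, w5}): φ is true.
  w3 (successors {w2, w5}): φ is true.
  w4 (successors {w1}): φ is true.
  w5 (successors ∅): φ is false.
For instance, at w2:
  At w2: \Diamond (q \lor r) requires q \lor r at some successor in {w1, w3, w5}.
    q \lor r holds at w1, so \Diamond (q \lor r) is true at w2.
Satisfying worlds: {w0, w2, w3, w4}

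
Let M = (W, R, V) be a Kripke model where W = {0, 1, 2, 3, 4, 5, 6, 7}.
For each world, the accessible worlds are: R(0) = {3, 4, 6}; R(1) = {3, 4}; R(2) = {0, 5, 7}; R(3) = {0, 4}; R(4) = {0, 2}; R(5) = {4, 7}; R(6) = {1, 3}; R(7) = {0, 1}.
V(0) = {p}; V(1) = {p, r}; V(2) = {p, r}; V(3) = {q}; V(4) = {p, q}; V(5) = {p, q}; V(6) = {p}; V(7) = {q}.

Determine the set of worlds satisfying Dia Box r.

Recall that Box ψ holds at a world iff ψ holds at every accessible world, and Dia ψ holds iff ψ holds at some accessible world.
Let φ = Dia Box r. Evaluate φ at each world:
  0 (successors {3, 4, 6}): φ is false.
  1 (successors {3, 4}): φ is false.
  2 (successors {0, 5, 7}): φ is false.
  3 (successors {0, 4}): φ is false.
  4 (successors {0, 2}): φ is false.
  5 (successors {4, 7}): φ is false.
  6 (successors {1, 3}): φ is false.
  7 (successors {0, 1}): φ is false.
For instance, at 6:
  At 6: Dia Box r requires Box r at some successor in {1, 3}.
    At 1: Box r is false.
    At 3: Box r is false.
  So Dia Box r is false at 6.
Satisfying worlds: none.

none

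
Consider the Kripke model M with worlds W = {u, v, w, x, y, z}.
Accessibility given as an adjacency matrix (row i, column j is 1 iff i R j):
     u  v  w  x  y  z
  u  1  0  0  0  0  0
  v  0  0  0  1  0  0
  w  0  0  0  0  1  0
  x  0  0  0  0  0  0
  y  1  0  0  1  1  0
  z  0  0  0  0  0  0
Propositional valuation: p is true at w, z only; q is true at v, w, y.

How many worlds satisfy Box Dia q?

3

Let φ = Box Dia q. Evaluate φ at each world:
  u (successors {u}): φ is false.
  v (successors {x}): φ is false.
  w (successors {y}): φ is true.
  x (successors ∅): φ is true.
  y (successors {u, x, y}): φ is false.
  z (successors ∅): φ is true.
For instance, at y:
  At y: Box Dia q requires Dia q at every successor {u, x, y}.
    Dia q fails at u, so Box Dia q is false at y.
      At u: Dia q requires q at some successor in {u}.
        At u: q is false.
      So Dia q is false at u.
Satisfying worlds: {w, x, z}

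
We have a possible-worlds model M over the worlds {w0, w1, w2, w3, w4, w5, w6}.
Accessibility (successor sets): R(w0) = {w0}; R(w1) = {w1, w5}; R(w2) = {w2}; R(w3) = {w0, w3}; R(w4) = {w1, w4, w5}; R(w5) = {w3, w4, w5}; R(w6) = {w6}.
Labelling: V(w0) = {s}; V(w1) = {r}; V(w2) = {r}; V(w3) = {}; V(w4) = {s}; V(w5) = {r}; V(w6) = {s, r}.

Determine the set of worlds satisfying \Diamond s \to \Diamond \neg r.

w0, w1, w2, w3, w4, w5

Let φ = \Diamond s \to \Diamond \neg r. Evaluate φ at each world:
  w0 (successors {w0}): φ is true.
  w1 (successors {w1, w5}): φ is true.
  w2 (successors {w2}): φ is true.
  w3 (successors {w0, w3}): φ is true.
  w4 (successors {w1, w4, w5}): φ is true.
  w5 (successors {w3, w4, w5}): φ is true.
  w6 (successors {w6}): φ is false.
For instance, at w4:
  At w4: \Diamond s is true, \Diamond \neg r is true, so \Diamond s \to \Diamond \neg r is true.
    At w4: \Diamond s requires s at some successor in {w1, w4, w5}.
      s holds at w4, so \Diamond s is true at w4.
    At w4: \Diamond \neg r requires \neg r at some successor in {w1, w4, w5}.
      \neg r holds at w4, so \Diamond \neg r is true at w4.
Satisfying worlds: {w0, w1, w2, w3, w4, w5}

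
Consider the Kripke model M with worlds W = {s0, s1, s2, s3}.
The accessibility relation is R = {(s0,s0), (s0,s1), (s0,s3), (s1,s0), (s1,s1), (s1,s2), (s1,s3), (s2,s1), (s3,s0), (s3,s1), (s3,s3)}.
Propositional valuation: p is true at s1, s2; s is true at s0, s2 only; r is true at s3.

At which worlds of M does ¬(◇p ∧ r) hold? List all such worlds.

Let φ = ¬(◇p ∧ r). Evaluate φ at each world:
  s0 (successors {s0, s1, s3}): φ is true.
  s1 (successors {s0, s1, s2, s3}): φ is true.
  s2 (successors {s1}): φ is true.
  s3 (successors {s0, s1, s3}): φ is false.
For instance, at s3:
  At s3: ◇p ∧ r is true, so ¬(◇p ∧ r) is false.
    At s3: ◇p is true, r is true, so ◇p ∧ r is true.
      At s3: ◇p requires p at some successor in {s0, s1, s3}.
        p holds at s1, so ◇p is true at s3.
Satisfying worlds: {s0, s1, s2}

s0, s1, s2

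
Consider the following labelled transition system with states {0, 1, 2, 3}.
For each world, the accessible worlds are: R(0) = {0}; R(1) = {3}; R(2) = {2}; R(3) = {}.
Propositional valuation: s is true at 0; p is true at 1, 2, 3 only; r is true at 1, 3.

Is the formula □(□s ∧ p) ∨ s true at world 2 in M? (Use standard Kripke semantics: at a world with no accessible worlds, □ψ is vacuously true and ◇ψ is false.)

No

At 2: □(□s ∧ p) is false, s is false, so □(□s ∧ p) ∨ s is false.
  At 2: □(□s ∧ p) requires □s ∧ p at every successor {2}.
    □s ∧ p fails at 2, so □(□s ∧ p) is false at 2.
      At 2: □s is false, p is true, so □s ∧ p is false.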